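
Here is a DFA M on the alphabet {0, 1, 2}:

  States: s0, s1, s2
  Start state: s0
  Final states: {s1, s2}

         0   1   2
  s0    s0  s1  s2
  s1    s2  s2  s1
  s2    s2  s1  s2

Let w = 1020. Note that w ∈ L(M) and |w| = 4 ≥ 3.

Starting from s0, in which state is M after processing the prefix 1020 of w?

s2

Run of M on the first 4 characters of w = 1 0 2 0:
  step 0: s0  (start)
  step 1: s1  (read 1: s0→s1)
  step 2: s2  (read 0: s1→s2)
  step 3: s2  (read 2: s2→s2)
  step 4: s2  (read 0: s2→s2)

After reading 4 characters, M is in state s2.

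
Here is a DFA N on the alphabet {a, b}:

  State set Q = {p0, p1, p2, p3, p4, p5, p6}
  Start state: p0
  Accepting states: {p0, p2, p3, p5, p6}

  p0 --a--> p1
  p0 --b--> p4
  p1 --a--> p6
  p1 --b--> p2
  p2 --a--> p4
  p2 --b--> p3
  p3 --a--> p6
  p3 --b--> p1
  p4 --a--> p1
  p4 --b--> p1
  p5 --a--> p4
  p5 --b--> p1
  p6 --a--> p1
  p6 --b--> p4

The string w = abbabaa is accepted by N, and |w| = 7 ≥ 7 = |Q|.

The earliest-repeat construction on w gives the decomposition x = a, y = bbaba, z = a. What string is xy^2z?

abbababbabaa

xy^2z = a·bbaba·bbaba·a = abbababbabaa.
Reading y = bbaba takes N from p1 back to p1, so after x·y·y the machine is still in p1, and z then leads to the accepting state p6. Hence abbababbabaa ∈ L(N).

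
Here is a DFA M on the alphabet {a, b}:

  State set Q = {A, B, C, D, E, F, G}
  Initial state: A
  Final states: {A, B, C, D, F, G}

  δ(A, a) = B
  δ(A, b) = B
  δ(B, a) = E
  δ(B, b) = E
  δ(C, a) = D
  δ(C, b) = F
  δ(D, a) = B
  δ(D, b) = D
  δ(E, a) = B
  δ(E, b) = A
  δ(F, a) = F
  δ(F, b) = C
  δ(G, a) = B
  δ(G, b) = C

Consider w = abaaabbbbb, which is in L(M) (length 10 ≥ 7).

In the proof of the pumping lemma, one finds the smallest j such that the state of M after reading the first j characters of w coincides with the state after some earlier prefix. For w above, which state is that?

Run of M on w = a b a a a b b b b b:
  step 0: A  (start)
  step 1: B  (read a: A→B)
  step 2: E  (read b: B→E)
  step 3: B  (read a: E→B)   ← first repeat (B seen earlier)
  step 4: E  (read a: B→E)
  step 5: B  (read a: E→B)
  step 6: E  (read b: B→E)
  step 7: A  (read b: E→A)
  step 8: B  (read b: A→B)
  step 9: E  (read b: B→E)
  step 10: A  (read b: E→A)

The earliest repeat is at step j = 3: M is in B, which it already visited at step i = 1.

B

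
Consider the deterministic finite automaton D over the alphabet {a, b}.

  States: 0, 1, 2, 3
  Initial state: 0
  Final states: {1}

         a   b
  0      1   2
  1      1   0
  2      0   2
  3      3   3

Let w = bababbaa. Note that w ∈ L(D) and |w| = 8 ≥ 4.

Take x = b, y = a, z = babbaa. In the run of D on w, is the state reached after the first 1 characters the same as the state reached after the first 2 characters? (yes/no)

State sequence: 0 -b-> 2 -a-> 0

After x (step 1): 2. After xy (step 2): 0.
They differ (2 ≠ 0), so y is not a cycle from the state after x; this split is not the one the pumping-lemma construction produces, and pumping y need not keep the string in L(D).

no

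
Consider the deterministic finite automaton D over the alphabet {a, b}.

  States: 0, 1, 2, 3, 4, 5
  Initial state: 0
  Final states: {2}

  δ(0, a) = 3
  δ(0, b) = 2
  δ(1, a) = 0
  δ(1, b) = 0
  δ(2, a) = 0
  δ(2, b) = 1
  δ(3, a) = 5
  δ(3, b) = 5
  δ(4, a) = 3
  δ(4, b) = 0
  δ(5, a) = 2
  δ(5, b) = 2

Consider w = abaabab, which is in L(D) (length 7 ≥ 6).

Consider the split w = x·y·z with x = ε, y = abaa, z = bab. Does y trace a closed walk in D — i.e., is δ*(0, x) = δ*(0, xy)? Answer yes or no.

State sequence: 0 -a-> 3 -b-> 5 -a-> 2 -a-> 0

After x (step 0): 0. After xy (step 4): 0.
They match, so y = abaa drives D around a cycle from 0 back to itself; pumping y any number of times keeps D in 0 before reading z, and xyⁱz ∈ L(D) for every i ≥ 0.

yes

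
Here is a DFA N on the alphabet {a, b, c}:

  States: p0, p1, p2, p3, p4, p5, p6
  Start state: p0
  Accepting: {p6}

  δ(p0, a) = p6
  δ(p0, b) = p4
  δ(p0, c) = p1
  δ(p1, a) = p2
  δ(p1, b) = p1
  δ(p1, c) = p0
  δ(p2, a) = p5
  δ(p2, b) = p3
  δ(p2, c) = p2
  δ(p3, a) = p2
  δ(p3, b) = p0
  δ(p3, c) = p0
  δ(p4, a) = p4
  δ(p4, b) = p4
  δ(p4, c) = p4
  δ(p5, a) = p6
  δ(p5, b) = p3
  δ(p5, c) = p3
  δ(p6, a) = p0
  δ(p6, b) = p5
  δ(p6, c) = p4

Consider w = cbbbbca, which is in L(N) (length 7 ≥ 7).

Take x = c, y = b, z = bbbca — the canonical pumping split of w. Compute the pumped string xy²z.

xy^2z = c·b·b·bbbca = cbbbbbca.
Reading y = b takes N from p1 back to p1, so after x·y·y the machine is still in p1, and z then leads to the accepting state p6. Hence cbbbbbca ∈ L(N).

cbbbbbca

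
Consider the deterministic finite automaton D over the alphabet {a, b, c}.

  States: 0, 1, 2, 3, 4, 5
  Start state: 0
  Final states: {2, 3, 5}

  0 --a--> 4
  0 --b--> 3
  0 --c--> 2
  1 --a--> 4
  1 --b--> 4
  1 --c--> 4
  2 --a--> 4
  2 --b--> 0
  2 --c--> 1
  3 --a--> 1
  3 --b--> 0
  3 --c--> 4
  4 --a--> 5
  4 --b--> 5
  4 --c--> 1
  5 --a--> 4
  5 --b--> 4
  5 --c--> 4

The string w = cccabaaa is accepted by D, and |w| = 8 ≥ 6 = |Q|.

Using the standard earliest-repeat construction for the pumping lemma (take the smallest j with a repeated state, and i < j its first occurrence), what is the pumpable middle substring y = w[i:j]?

State sequence: 0 -c-> 2 -c-> 1 -c-> 4 -a-> 5 -b-> 4 -a-> 5 -a-> 4 -a-> 5
First repeat at step 5: 4 was already visited.

So i = 3, j = 5, giving x = w[0:3] = ccc, y = w[3:5] = ab, z = w[5:8] = aaa.
Check: |xy| = 5 ≤ 6 and |y| = 2 ≥ 1. Reading y takes D from 4 back to 4, so every xyⁱz is accepted.

ab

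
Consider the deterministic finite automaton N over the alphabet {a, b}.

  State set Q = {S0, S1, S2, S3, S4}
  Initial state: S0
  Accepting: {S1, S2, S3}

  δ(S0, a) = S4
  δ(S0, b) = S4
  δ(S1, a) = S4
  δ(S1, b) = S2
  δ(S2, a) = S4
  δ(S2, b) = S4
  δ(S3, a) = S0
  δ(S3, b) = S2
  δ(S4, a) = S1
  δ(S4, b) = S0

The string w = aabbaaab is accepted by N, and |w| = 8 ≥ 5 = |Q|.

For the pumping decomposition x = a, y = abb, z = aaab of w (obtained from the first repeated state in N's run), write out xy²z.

aabbabbaaab

xy^2z = a·abb·abb·aaab = aabbabbaaab.
Reading y = abb takes N from S4 back to S4, so after x·y·y the machine is still in S4, and z then leads to the accepting state S2. Hence aabbabbaaab ∈ L(N).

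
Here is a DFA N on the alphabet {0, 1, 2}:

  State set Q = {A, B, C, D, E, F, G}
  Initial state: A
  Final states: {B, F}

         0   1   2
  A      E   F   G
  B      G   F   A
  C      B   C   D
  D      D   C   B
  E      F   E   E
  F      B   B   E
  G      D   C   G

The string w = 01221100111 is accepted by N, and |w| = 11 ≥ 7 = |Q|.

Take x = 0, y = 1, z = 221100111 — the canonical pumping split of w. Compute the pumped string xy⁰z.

xy⁰z = xz = 0·221100111 = 0221100111.
Reading y = 1 takes N from E back to E, so after x the machine is still in E, and z then leads to the accepting state F. Hence 0221100111 ∈ L(N).

0221100111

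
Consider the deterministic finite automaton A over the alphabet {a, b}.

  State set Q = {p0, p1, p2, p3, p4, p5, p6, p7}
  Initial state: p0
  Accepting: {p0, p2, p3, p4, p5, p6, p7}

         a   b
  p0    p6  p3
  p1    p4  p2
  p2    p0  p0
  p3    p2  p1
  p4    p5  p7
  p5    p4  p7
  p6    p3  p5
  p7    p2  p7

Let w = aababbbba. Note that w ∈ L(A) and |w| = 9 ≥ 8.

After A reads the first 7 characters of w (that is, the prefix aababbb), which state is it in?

State sequence: p0 -a-> p6 -a-> p3 -b-> p1 -a-> p4 -b-> p7 -b-> p7 -b-> p7

After reading 7 characters, A is in state p7.
(This kind of state-tracing is the core of the pumping-lemma construction: with 8 states, pigeonhole forces a repeat within the first 8 steps.)

p7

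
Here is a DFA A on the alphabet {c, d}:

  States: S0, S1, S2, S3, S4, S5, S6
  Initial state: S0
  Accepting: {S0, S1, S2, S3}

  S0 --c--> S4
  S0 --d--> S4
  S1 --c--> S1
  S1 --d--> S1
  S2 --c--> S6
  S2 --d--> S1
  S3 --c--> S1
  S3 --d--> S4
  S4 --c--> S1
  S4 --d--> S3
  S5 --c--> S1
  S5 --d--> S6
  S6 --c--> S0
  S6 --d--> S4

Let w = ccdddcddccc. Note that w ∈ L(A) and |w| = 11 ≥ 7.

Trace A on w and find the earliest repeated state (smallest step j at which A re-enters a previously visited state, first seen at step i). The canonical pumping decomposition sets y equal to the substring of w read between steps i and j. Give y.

Run of A on w = c c d d d c d d c c c:
  step 0: S0  (start)
  step 1: S4  (read c: S0→S4)
  step 2: S1  (read c: S4→S1)
  step 3: S1  (read d: S1→S1)   ← first repeat (S1 seen earlier)
  step 4: S1  (read d: S1→S1)
  step 5: S1  (read d: S1→S1)
  step 6: S1  (read c: S1→S1)
  step 7: S1  (read d: S1→S1)
  step 8: S1  (read d: S1→S1)
  step 9: S1  (read c: S1→S1)
  step 10: S1  (read c: S1→S1)
  step 11: S1  (read c: S1→S1)

So i = 2, j = 3, giving x = w[0:2] = cc, y = w[2:3] = d, z = w[3:11] = ddcddccc.
Check: |xy| = 3 ≤ 7 and |y| = 1 ≥ 1. Reading y takes A from S1 back to S1, so every xyⁱz is accepted.
The DFA has 7 states, so the proof of the pumping lemma guarantees a repeated state among the first 7+1 visited; the segment between the two visits is the pumpable y.

d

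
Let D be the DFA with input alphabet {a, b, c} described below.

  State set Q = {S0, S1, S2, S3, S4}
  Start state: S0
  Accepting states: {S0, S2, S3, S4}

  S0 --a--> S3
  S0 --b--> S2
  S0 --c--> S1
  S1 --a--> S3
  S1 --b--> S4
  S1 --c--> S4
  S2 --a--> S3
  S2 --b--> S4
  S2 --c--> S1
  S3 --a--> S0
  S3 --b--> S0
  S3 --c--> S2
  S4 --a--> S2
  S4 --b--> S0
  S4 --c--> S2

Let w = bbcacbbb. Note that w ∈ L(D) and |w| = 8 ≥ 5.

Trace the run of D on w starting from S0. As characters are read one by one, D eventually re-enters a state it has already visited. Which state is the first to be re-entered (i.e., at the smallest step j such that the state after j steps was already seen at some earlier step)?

S2

State sequence: S0 -b-> S2 -b-> S4 -c-> S2 -a-> S3 -c-> S2 -b-> S4 -b-> S0 -b-> S2
First repeat at step 3: S2 was already visited.

The earliest repeat is at step j = 3: D is in S2, which it already visited at step i = 1.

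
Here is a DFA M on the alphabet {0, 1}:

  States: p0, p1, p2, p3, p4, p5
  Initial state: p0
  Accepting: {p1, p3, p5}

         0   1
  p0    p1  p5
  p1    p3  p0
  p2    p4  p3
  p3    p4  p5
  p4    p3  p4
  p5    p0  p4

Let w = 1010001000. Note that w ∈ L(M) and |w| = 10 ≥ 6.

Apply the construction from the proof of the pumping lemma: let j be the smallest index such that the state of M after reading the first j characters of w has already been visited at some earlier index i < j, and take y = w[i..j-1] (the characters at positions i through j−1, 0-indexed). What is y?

10

State sequence: p0 -1-> p5 -0-> p0 -1-> p5 -0-> p0 -0-> p1 -0-> p3 -1-> p5 -0-> p0 -0-> p1 -0-> p3
First repeat at step 2: p0 was already visited.

So i = 0, j = 2, giving x = w[0:0] = ε, y = w[0:2] = 10, z = w[2:10] = 10001000.
Check: |xy| = 2 ≤ 6 and |y| = 2 ≥ 1. Reading y takes M from p0 back to p0, so every xyⁱz is accepted.
Pumping length from the standard proof: p = 6 (the number of states). The repeated state found above gives |xy| = j ≤ 6 and |y| = j − i ≥ 1.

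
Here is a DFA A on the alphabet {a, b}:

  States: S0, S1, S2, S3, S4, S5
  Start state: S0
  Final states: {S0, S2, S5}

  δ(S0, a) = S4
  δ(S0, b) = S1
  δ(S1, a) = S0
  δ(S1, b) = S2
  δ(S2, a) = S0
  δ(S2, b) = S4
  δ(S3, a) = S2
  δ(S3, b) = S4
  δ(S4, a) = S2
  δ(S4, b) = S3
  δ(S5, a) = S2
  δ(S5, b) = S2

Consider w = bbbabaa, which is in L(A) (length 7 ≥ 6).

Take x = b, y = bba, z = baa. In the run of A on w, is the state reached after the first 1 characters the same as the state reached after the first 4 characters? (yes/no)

no

State sequence: S0 -b-> S1 -b-> S2 -b-> S4 -a-> S2

After x (step 1): S1. After xy (step 4): S2.
They differ (S1 ≠ S2), so y is not a cycle from the state after x; this split is not the one the pumping-lemma construction produces, and pumping y need not keep the string in L(A).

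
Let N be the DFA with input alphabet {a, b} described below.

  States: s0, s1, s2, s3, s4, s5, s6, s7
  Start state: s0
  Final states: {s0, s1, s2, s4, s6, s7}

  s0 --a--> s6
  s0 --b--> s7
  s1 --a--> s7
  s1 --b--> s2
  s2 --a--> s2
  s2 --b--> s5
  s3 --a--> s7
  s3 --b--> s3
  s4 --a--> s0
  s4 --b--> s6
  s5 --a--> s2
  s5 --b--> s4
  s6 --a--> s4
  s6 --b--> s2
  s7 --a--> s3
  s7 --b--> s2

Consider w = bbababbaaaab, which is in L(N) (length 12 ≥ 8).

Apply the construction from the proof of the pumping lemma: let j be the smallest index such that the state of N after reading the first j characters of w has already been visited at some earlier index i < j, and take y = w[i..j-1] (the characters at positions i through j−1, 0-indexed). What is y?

a

Run of N on w = b b a b a b b a a a a b:
  step 0: s0  (start)
  step 1: s7  (read b: s0→s7)
  step 2: s2  (read b: s7→s2)
  step 3: s2  (read a: s2→s2)   ← first repeat (s2 seen earlier)
  step 4: s5  (read b: s2→s5)
  step 5: s2  (read a: s5→s2)
  step 6: s5  (read b: s2→s5)
  step 7: s4  (read b: s5→s4)
  step 8: s0  (read a: s4→s0)
  step 9: s6  (read a: s0→s6)
  step 10: s4  (read a: s6→s4)
  step 11: s0  (read a: s4→s0)
  step 12: s7  (read b: s0→s7)

So i = 2, j = 3, giving x = w[0:2] = bb, y = w[2:3] = a, z = w[3:12] = babbaaaab.
Check: |xy| = 3 ≤ 8 and |y| = 1 ≥ 1. Reading y takes N from s2 back to s2, so every xyⁱz is accepted.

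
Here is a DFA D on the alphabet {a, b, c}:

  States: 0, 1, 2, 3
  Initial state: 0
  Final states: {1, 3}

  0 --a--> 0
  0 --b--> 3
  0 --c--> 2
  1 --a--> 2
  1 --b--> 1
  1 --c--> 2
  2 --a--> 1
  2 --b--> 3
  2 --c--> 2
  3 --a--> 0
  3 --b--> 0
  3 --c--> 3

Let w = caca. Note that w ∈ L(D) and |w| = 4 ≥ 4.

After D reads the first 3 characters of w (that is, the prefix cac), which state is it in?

2

Run of D on the first 3 characters of w = c a c:
  step 0: 0  (start)
  step 1: 2  (read c: 0→2)
  step 2: 1  (read a: 2→1)
  step 3: 2  (read c: 1→2)

After reading 3 characters, D is in state 2.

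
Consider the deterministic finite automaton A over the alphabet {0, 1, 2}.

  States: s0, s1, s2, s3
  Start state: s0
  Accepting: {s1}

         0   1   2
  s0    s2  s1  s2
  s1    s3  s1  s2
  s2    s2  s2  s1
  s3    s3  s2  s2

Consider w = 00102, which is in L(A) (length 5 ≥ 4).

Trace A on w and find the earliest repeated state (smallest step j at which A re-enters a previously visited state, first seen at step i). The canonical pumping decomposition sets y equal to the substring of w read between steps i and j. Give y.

Run of A on w = 0 0 1 0 2:
  step 0: s0  (start)
  step 1: s2  (read 0: s0→s2)
  step 2: s2  (read 0: s2→s2)   ← first repeat (s2 seen earlier)
  step 3: s2  (read 1: s2→s2)
  step 4: s2  (read 0: s2→s2)
  step 5: s1  (read 2: s2→s1)

So i = 1, j = 2, giving x = w[0:1] = 0, y = w[1:2] = 0, z = w[2:5] = 102.
Check: |xy| = 2 ≤ 4 and |y| = 1 ≥ 1. Reading y takes A from s2 back to s2, so every xyⁱz is accepted.

0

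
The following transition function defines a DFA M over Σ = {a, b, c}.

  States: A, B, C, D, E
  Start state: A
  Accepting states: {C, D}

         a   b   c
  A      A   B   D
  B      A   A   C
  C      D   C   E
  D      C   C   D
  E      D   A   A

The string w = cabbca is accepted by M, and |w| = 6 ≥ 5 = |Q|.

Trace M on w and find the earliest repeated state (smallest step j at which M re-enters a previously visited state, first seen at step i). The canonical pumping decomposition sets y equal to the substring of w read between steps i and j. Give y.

Run of M on w = c a b b c a:
  step 0: A  (start)
  step 1: D  (read c: A→D)
  step 2: C  (read a: D→C)
  step 3: C  (read b: C→C)   ← first repeat (C seen earlier)
  step 4: C  (read b: C→C)
  step 5: E  (read c: C→E)
  step 6: D  (read a: E→D)

So i = 2, j = 3, giving x = w[0:2] = ca, y = w[2:3] = b, z = w[3:6] = bca.
Check: |xy| = 3 ≤ 5 and |y| = 1 ≥ 1. Reading y takes M from C back to C, so every xyⁱz is accepted.

b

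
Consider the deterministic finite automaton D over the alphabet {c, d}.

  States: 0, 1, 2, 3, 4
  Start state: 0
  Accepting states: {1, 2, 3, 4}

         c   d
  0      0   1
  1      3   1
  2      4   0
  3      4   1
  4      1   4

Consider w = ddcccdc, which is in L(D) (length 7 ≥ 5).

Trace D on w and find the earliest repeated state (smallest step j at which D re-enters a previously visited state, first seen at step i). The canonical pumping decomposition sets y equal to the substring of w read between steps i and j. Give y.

Run of D on w = d d c c c d c:
  step 0: 0  (start)
  step 1: 1  (read d: 0→1)
  step 2: 1  (read d: 1→1)   ← first repeat (1 seen earlier)
  step 3: 3  (read c: 1→3)
  step 4: 4  (read c: 3→4)
  step 5: 1  (read c: 4→1)
  step 6: 1  (read d: 1→1)
  step 7: 3  (read c: 1→3)

So i = 1, j = 2, giving x = w[0:1] = d, y = w[1:2] = d, z = w[2:7] = cccdc.
Check: |xy| = 2 ≤ 5 and |y| = 1 ≥ 1. Reading y takes D from 1 back to 1, so every xyⁱz is accepted.
Pumping length from the standard proof: p = 5 (the number of states). The repeated state found above gives |xy| = j ≤ 5 and |y| = j − i ≥ 1.

d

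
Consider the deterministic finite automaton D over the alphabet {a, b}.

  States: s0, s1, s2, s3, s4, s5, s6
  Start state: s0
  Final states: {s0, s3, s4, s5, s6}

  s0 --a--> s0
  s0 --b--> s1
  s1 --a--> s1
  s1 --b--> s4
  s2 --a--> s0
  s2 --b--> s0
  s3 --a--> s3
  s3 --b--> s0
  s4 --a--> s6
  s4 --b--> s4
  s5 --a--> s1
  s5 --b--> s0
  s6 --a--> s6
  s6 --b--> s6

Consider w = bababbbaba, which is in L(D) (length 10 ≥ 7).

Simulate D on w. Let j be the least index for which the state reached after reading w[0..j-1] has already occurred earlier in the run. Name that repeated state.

s1

Run of D on w = b a b a b b b a b a:
  step 0: s0  (start)
  step 1: s1  (read b: s0→s1)
  step 2: s1  (read a: s1→s1)   ← first repeat (s1 seen earlier)
  step 3: s4  (read b: s1→s4)
  step 4: s6  (read a: s4→s6)
  step 5: s6  (read b: s6→s6)
  step 6: s6  (read b: s6→s6)
  step 7: s6  (read b: s6→s6)
  step 8: s6  (read a: s6→s6)
  step 9: s6  (read b: s6→s6)
  step 10: s6  (read a: s6→s6)

The earliest repeat is at step j = 2: D is in s1, which it already visited at step i = 1.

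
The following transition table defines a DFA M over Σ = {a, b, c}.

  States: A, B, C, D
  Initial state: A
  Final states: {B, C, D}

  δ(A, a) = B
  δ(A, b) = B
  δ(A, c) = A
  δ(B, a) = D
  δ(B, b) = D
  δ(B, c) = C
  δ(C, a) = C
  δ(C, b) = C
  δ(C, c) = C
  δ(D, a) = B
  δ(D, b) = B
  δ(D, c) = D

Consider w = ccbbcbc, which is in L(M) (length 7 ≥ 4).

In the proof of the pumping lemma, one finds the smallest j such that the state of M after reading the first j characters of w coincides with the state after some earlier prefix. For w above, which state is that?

State sequence: A -c-> A -c-> A -b-> B -b-> D -c-> D -b-> B -c-> C
First repeat at step 1: A was already visited.

The earliest repeat is at step j = 1: M is in A, which it already visited at step i = 0.
Since M has 4 states, any run of length ≥ 4 visits 4+1 states, so by pigeonhole some state repeats within the first 4 steps — that repeat gives the pumpable loop.

A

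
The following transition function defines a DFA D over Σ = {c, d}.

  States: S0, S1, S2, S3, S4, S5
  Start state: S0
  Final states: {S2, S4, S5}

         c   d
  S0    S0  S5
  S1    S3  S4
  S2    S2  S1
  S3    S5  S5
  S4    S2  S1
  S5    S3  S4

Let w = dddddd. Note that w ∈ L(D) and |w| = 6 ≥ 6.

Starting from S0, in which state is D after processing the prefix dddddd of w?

State sequence: S0 -d-> S5 -d-> S4 -d-> S1 -d-> S4 -d-> S1 -d-> S4

After reading 6 characters, D is in state S4.
(This kind of state-tracing is the core of the pumping-lemma construction: with 6 states, pigeonhole forces a repeat within the first 6 steps.)

S4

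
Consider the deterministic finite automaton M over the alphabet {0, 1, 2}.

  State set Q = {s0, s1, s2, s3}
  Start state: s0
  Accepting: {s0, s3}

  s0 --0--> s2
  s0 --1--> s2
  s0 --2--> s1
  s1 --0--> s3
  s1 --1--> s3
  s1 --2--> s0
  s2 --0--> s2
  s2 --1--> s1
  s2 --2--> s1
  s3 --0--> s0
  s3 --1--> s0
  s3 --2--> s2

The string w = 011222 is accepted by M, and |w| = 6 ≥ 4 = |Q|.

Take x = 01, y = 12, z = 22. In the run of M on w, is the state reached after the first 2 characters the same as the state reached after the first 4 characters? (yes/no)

no

Run of M on the first 4 characters of w = 0 1 1 2:
  step 0: s0  (start)
  step 1: s2  (read 0: s0→s2)
  step 2: s1  (read 1: s2→s1)
  step 3: s3  (read 1: s1→s3)
  step 4: s2  (read 2: s3→s2)

After x (step 2): s1. After xy (step 4): s2.
They differ (s1 ≠ s2), so y is not a cycle from the state after x; this split is not the one the pumping-lemma construction produces, and pumping y need not keep the string in L(M).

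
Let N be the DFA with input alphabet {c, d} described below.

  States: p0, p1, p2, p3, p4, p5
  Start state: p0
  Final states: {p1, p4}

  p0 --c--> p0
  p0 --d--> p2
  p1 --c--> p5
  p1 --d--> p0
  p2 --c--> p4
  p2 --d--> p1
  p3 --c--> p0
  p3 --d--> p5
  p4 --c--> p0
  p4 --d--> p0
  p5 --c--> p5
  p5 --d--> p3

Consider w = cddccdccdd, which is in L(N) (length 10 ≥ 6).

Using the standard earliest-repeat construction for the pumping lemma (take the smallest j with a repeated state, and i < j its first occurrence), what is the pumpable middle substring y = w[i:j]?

c

State sequence: p0 -c-> p0 -d-> p2 -d-> p1 -c-> p5 -c-> p5 -d-> p3 -c-> p0 -c-> p0 -d-> p2 -d-> p1
First repeat at step 1: p0 was already visited.

So i = 0, j = 1, giving x = w[0:0] = ε, y = w[0:1] = c, z = w[1:10] = ddccdccdd.
Check: |xy| = 1 ≤ 6 and |y| = 1 ≥ 1. Reading y takes N from p0 back to p0, so every xyⁱz is accepted.
Pumping length from the standard proof: p = 6 (the number of states). The repeated state found above gives |xy| = j ≤ 6 and |y| = j − i ≥ 1.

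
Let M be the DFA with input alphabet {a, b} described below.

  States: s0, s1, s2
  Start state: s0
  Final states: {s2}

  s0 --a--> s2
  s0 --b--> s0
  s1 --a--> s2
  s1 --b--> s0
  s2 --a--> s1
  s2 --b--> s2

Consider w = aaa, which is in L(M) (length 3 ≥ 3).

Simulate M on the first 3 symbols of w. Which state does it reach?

State sequence: s0 -a-> s2 -a-> s1 -a-> s2

After reading 3 characters, M is in state s2.
(This kind of state-tracing is the core of the pumping-lemma construction: with 3 states, pigeonhole forces a repeat within the first 3 steps.)

s2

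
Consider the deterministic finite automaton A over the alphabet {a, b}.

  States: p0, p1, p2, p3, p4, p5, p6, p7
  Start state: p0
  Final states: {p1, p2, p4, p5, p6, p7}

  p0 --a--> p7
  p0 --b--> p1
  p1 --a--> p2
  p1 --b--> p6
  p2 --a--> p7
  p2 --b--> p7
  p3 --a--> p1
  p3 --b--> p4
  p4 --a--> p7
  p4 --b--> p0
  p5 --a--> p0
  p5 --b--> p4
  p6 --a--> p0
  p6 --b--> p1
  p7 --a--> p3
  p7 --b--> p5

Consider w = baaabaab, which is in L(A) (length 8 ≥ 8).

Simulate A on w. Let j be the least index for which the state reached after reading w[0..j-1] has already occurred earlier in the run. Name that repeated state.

Run of A on w = b a a a b a a b:
  step 0: p0  (start)
  step 1: p1  (read b: p0→p1)
  step 2: p2  (read a: p1→p2)
  step 3: p7  (read a: p2→p7)
  step 4: p3  (read a: p7→p3)
  step 5: p4  (read b: p3→p4)
  step 6: p7  (read a: p4→p7)   ← first repeat (p7 seen earlier)
  step 7: p3  (read a: p7→p3)
  step 8: p4  (read b: p3→p4)

The earliest repeat is at step j = 6: A is in p7, which it already visited at step i = 3.
With |Q| = 8, pigeonhole forces a state repeat no later than step 8; the substring read between the first and second visits to that state can be pumped.

p7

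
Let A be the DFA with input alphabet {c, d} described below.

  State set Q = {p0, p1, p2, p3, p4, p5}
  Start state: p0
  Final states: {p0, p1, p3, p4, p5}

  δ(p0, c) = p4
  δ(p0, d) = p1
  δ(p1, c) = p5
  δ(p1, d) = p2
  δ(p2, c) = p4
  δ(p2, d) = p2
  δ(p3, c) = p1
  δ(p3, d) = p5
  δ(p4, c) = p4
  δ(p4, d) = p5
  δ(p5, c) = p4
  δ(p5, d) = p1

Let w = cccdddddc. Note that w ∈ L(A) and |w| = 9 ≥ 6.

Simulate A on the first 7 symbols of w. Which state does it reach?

p2

Run of A on the first 7 characters of w = c c c d d d d:
  step 0: p0  (start)
  step 1: p4  (read c: p0→p4)
  step 2: p4  (read c: p4→p4)
  step 3: p4  (read c: p4→p4)
  step 4: p5  (read d: p4→p5)
  step 5: p1  (read d: p5→p1)
  step 6: p2  (read d: p1→p2)
  step 7: p2  (read d: p2→p2)

After reading 7 characters, A is in state p2.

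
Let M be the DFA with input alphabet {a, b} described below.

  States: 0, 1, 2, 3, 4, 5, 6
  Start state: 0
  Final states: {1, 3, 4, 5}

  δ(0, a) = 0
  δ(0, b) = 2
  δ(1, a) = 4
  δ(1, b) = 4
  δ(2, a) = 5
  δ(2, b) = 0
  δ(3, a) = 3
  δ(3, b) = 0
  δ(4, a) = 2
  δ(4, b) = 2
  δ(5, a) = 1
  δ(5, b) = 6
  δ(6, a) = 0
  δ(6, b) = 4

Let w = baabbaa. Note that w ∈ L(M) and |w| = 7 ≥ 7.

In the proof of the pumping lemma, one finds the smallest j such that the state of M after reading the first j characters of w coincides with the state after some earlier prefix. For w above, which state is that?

2

State sequence: 0 -b-> 2 -a-> 5 -a-> 1 -b-> 4 -b-> 2 -a-> 5 -a-> 1
First repeat at step 5: 2 was already visited.

The earliest repeat is at step j = 5: M is in 2, which it already visited at step i = 1.
The DFA has 7 states, so the proof of the pumping lemma guarantees a repeated state among the first 7+1 visited; the segment between the two visits is the pumpable y.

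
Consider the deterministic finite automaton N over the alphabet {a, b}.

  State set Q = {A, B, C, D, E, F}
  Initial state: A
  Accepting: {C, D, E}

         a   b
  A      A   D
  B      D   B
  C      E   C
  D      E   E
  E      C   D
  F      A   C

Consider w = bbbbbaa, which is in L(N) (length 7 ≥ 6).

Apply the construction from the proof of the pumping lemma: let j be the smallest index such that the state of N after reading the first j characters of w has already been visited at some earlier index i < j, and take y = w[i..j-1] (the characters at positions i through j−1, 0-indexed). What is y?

Run of N on w = b b b b b a a:
  step 0: A  (start)
  step 1: D  (read b: A→D)
  step 2: E  (read b: D→E)
  step 3: D  (read b: E→D)   ← first repeat (D seen earlier)
  step 4: E  (read b: D→E)
  step 5: D  (read b: E→D)
  step 6: E  (read a: D→E)
  step 7: C  (read a: E→C)

So i = 1, j = 3, giving x = w[0:1] = b, y = w[1:3] = bb, z = w[3:7] = bbaa.
Check: |xy| = 3 ≤ 6 and |y| = 2 ≥ 1. Reading y takes N from D back to D, so every xyⁱz is accepted.
Since N has 6 states, any run of length ≥ 6 visits 6+1 states, so by pigeonhole some state repeats within the first 6 steps — that repeat gives the pumpable loop.

bb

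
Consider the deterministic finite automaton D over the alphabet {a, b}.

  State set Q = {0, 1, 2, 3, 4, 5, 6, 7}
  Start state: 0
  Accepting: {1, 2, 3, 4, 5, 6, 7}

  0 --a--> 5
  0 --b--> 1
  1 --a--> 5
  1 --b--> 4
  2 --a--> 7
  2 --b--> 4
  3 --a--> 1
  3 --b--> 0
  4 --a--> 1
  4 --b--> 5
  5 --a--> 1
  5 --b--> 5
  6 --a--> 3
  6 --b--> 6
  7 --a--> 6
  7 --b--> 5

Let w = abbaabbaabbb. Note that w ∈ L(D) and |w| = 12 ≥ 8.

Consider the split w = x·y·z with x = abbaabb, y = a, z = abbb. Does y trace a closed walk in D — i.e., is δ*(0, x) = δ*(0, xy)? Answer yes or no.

no

State sequence: 0 -a-> 5 -b-> 5 -b-> 5 -a-> 1 -a-> 5 -b-> 5 -b-> 5 -a-> 1

After x (step 7): 5. After xy (step 8): 1.
They differ (5 ≠ 1), so y is not a cycle from the state after x; this split is not the one the pumping-lemma construction produces, and pumping y need not keep the string in L(D).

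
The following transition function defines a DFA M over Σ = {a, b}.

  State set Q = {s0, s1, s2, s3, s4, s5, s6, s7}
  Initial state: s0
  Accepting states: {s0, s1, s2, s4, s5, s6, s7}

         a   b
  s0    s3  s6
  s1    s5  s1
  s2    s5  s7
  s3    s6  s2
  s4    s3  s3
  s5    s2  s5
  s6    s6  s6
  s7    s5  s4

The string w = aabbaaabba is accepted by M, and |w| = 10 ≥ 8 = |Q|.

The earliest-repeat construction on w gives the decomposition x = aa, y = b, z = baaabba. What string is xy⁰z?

xy⁰z = xz = aa·baaabba = aabaaabba.
Reading y = b takes M from s6 back to s6, so after x the machine is still in s6, and z then leads to the accepting state s6. Hence aabaaabba ∈ L(M).

aabaaabba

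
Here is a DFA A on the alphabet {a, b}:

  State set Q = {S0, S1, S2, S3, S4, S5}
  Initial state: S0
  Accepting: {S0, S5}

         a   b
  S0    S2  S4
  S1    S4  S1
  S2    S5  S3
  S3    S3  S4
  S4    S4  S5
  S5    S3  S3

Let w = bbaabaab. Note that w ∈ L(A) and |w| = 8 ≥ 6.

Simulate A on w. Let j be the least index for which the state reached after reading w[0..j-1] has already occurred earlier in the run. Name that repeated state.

S3

Run of A on w = b b a a b a a b:
  step 0: S0  (start)
  step 1: S4  (read b: S0→S4)
  step 2: S5  (read b: S4→S5)
  step 3: S3  (read a: S5→S3)
  step 4: S3  (read a: S3→S3)   ← first repeat (S3 seen earlier)
  step 5: S4  (read b: S3→S4)
  step 6: S4  (read a: S4→S4)
  step 7: S4  (read a: S4→S4)
  step 8: S5  (read b: S4→S5)

The earliest repeat is at step j = 4: A is in S3, which it already visited at step i = 3.
Since A has 6 states, any run of length ≥ 6 visits 6+1 states, so by pigeonhole some state repeats within the first 6 steps — that repeat gives the pumpable loop.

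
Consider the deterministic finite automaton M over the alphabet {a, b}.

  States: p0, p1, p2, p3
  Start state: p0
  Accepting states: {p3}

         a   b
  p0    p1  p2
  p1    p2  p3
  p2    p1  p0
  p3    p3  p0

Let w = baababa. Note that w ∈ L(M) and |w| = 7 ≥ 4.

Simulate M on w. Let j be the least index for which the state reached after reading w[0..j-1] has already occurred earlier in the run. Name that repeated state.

Run of M on w = b a a b a b a:
  step 0: p0  (start)
  step 1: p2  (read b: p0→p2)
  step 2: p1  (read a: p2→p1)
  step 3: p2  (read a: p1→p2)   ← first repeat (p2 seen earlier)
  step 4: p0  (read b: p2→p0)
  step 5: p1  (read a: p0→p1)
  step 6: p3  (read b: p1→p3)
  step 7: p3  (read a: p3→p3)

The earliest repeat is at step j = 3: M is in p2, which it already visited at step i = 1.

p2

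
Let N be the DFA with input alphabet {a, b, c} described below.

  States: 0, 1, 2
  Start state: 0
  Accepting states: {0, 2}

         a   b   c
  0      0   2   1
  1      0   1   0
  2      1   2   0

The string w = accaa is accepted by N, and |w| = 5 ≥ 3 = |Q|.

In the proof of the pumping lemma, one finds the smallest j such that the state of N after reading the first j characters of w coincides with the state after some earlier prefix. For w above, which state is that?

State sequence: 0 -a-> 0 -c-> 1 -c-> 0 -a-> 0 -a-> 0
First repeat at step 1: 0 was already visited.

The earliest repeat is at step j = 1: N is in 0, which it already visited at step i = 0.
Since N has 3 states, any run of length ≥ 3 visits 3+1 states, so by pigeonhole some state repeats within the first 3 steps — that repeat gives the pumpable loop.

0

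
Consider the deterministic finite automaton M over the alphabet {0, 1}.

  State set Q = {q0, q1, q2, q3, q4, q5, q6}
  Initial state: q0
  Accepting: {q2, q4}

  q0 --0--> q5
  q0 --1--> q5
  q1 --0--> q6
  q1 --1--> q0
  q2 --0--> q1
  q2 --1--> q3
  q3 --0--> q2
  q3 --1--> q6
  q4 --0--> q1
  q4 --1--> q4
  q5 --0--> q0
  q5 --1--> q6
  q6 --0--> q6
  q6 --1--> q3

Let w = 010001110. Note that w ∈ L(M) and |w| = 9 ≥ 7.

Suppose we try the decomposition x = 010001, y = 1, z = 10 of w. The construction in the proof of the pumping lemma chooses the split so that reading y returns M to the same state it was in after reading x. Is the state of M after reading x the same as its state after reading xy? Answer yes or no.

no

State sequence: q0 -0-> q5 -1-> q6 -0-> q6 -0-> q6 -0-> q6 -1-> q3 -1-> q6

After x (step 6): q3. After xy (step 7): q6.
They differ (q3 ≠ q6), so y is not a cycle from the state after x; this split is not the one the pumping-lemma construction produces, and pumping y need not keep the string in L(M).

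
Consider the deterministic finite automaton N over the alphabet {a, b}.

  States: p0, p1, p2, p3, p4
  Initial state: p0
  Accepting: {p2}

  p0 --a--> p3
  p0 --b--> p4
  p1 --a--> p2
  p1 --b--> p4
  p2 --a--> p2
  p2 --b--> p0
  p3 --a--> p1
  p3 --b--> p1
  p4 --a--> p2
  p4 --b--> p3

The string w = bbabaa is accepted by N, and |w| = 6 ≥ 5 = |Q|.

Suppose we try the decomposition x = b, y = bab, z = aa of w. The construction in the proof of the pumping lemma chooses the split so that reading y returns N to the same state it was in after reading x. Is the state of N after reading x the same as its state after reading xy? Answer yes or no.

yes

Run of N on the first 4 characters of w = b b a b:
  step 0: p0  (start)
  step 1: p4  (read b: p0→p4)
  step 2: p3  (read b: p4→p3)
  step 3: p1  (read a: p3→p1)
  step 4: p4  (read b: p1→p4)

After x (step 1): p4. After xy (step 4): p4.
They match, so y = bab drives N around a cycle from p4 back to itself; pumping y any number of times keeps N in p4 before reading z, and xyⁱz ∈ L(N) for every i ≥ 0.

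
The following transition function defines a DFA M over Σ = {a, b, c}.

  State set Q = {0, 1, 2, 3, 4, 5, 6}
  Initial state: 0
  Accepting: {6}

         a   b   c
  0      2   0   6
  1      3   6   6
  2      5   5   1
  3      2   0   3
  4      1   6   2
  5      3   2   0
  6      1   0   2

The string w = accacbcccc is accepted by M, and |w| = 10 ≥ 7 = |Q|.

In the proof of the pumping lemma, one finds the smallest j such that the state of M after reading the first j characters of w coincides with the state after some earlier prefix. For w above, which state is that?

State sequence: 0 -a-> 2 -c-> 1 -c-> 6 -a-> 1 -c-> 6 -b-> 0 -c-> 6 -c-> 2 -c-> 1 -c-> 6
First repeat at step 4: 1 was already visited.

The earliest repeat is at step j = 4: M is in 1, which it already visited at step i = 2.
Pumping length from the standard proof: p = 7 (the number of states). The repeated state found above gives |xy| = j ≤ 7 and |y| = j − i ≥ 1.

1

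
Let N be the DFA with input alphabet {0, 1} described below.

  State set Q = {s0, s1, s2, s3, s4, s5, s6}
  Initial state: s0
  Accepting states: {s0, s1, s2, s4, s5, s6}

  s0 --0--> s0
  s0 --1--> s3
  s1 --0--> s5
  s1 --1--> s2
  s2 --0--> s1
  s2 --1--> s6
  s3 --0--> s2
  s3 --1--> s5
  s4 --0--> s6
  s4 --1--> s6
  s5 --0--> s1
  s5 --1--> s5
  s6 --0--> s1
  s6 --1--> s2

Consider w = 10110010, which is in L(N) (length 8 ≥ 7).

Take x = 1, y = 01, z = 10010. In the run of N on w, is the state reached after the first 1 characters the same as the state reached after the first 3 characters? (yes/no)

State sequence: s0 -1-> s3 -0-> s2 -1-> s6

After x (step 1): s3. After xy (step 3): s6.
They differ (s3 ≠ s6), so y is not a cycle from the state after x; this split is not the one the pumping-lemma construction produces, and pumping y need not keep the string in L(N).

no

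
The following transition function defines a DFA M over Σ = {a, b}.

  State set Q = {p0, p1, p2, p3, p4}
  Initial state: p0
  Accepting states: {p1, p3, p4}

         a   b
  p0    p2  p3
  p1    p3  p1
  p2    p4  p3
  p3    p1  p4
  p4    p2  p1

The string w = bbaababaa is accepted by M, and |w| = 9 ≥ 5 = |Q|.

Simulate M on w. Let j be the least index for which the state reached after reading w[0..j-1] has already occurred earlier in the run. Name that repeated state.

Run of M on w = b b a a b a b a a:
  step 0: p0  (start)
  step 1: p3  (read b: p0→p3)
  step 2: p4  (read b: p3→p4)
  step 3: p2  (read a: p4→p2)
  step 4: p4  (read a: p2→p4)   ← first repeat (p4 seen earlier)
  step 5: p1  (read b: p4→p1)
  step 6: p3  (read a: p1→p3)
  step 7: p4  (read b: p3→p4)
  step 8: p2  (read a: p4→p2)
  step 9: p4  (read a: p2→p4)

The earliest repeat is at step j = 4: M is in p4, which it already visited at step i = 2.
With |Q| = 5, pigeonhole forces a state repeat no later than step 5; the substring read between the first and second visits to that state can be pumped.

p4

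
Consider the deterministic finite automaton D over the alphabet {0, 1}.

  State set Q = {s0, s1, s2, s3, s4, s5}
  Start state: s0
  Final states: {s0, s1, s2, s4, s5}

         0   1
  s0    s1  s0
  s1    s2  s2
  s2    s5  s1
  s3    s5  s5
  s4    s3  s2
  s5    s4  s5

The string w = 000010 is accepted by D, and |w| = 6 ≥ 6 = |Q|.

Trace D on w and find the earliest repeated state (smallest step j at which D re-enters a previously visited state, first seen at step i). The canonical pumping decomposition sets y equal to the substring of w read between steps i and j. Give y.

State sequence: s0 -0-> s1 -0-> s2 -0-> s5 -0-> s4 -1-> s2 -0-> s5
First repeat at step 5: s2 was already visited.

So i = 2, j = 5, giving x = w[0:2] = 00, y = w[2:5] = 001, z = w[5:6] = 0.
Check: |xy| = 5 ≤ 6 and |y| = 3 ≥ 1. Reading y takes D from s2 back to s2, so every xyⁱz is accepted.
Pumping length from the standard proof: p = 6 (the number of states). The repeated state found above gives |xy| = j ≤ 6 and |y| = j − i ≥ 1.

001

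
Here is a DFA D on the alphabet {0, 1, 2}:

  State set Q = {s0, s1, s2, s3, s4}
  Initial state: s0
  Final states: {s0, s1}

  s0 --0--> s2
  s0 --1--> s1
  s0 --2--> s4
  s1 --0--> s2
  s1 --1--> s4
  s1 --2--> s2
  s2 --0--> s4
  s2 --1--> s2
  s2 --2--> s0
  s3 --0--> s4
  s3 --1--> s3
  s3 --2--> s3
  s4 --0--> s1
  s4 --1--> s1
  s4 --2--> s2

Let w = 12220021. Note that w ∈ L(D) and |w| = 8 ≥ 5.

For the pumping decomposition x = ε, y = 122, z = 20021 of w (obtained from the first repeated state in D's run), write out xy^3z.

12212212220021

xy^3z = ε·122·122·122·20021 = 12212212220021.
Reading y = 122 takes D from s0 back to s0, so after x·y·y·y the machine is still in s0, and z then leads to the accepting state s1. Hence 12212212220021 ∈ L(D).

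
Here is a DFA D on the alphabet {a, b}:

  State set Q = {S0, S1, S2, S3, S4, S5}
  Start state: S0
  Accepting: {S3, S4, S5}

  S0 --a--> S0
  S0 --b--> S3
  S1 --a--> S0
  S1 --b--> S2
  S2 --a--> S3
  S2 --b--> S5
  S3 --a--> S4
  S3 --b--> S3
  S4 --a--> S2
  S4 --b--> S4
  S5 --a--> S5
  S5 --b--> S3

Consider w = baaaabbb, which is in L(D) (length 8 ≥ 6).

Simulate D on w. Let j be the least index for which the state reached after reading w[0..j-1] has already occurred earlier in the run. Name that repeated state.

State sequence: S0 -b-> S3 -a-> S4 -a-> S2 -a-> S3 -a-> S4 -b-> S4 -b-> S4 -b-> S4
First repeat at step 4: S3 was already visited.

The earliest repeat is at step j = 4: D is in S3, which it already visited at step i = 1.

S3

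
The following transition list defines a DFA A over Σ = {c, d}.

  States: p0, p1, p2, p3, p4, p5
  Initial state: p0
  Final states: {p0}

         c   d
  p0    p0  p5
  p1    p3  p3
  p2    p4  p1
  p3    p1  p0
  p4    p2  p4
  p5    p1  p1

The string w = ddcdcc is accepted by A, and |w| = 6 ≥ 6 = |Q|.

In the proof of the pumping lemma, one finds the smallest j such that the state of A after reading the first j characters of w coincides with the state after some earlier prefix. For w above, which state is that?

State sequence: p0 -d-> p5 -d-> p1 -c-> p3 -d-> p0 -c-> p0 -c-> p0
First repeat at step 4: p0 was already visited.

The earliest repeat is at step j = 4: A is in p0, which it already visited at step i = 0.
With |Q| = 6, pigeonhole forces a state repeat no later than step 6; the substring read between the first and second visits to that state can be pumped.

p0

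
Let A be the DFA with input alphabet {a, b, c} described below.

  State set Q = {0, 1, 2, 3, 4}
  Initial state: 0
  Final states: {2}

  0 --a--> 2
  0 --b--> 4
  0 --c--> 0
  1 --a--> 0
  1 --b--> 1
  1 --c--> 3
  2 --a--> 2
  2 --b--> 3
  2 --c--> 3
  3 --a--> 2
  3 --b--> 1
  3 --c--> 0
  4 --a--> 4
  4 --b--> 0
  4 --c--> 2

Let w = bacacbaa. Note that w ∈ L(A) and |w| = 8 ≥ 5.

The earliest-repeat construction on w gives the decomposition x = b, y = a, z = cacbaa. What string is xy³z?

xy^3z = b·a·a·a·cacbaa = baaacacbaa.
Reading y = a takes A from 4 back to 4, so after x·y·y·y the machine is still in 4, and z then leads to the accepting state 2. Hence baaacacbaa ∈ L(A).

baaacacbaa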